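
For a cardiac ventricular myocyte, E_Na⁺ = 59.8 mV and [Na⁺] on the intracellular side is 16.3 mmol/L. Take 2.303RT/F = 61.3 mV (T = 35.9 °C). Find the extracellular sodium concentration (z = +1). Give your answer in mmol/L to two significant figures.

Nernst: E = (61.3/1) · log₁₀([out]/[in]), so log₁₀([out]/[in]) = 59.8 × 1 / 61.3 = 0.9755.
[out]/[in] = 10^(0.9755) = 9.452.
[out] = 9.452 × 16.3 = 154.1 mmol/L.

150 mmol/L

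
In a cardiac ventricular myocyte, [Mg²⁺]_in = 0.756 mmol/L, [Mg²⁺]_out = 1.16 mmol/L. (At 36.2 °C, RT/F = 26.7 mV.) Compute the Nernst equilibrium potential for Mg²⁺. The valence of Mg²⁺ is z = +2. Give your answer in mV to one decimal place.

E = (26.7/z) · ln([Mg²⁺]_out/[Mg²⁺]_in) with z = +2.
= (26.7/2) · ln(1.16/0.756) = 13.35 · ln(1.534)
= 13.35 · (0.4281) = 5.72 mV

5.7 mV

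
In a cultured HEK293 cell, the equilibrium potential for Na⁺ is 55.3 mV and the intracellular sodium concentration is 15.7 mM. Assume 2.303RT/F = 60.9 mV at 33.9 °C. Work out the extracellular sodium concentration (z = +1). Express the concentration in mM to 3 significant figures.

Nernst: E = (60.9/1) · log₁₀([out]/[in]), so log₁₀([out]/[in]) = 55.3 × 1 / 60.9 = 0.9080.
[out]/[in] = 10^(0.9080) = 8.092.
[out] = 8.092 × 15.7 = 127 mM.

127 mM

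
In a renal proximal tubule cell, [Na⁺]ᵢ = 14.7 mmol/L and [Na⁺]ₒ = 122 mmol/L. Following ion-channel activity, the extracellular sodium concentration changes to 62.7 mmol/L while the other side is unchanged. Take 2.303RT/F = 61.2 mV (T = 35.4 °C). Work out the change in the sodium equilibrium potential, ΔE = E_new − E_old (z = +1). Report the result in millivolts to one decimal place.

-17.7 mV

E_old = (61.2/1)·log₁₀(122/14.7) = 56.25 mV
E_new = (61.2/1)·log₁₀(62.7/14.7) = 38.55 mV
ΔE = 38.55 − (56.25) = -17.69 mV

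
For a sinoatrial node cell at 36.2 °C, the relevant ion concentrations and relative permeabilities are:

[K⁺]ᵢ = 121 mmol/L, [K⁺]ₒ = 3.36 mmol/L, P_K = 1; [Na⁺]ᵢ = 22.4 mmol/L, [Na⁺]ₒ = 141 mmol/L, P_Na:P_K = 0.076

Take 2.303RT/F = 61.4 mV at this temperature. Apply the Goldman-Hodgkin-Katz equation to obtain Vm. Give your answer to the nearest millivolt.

-58 mV

Vm = 61.4 · log₁₀[(Σ P·[cation]ₒ + Σ P·[anion]ᵢ) / (Σ P·[cation]ᵢ + Σ P·[anion]ₒ)]
Numerator = 1×3.36 + 0.076×141 = 14.08
Denominator = 1×121 + 0.076×22.4 = 122.7
Vm = 61.4 · log₁₀(0.11472) = 61.4 × (-0.9404) = -57.74 mV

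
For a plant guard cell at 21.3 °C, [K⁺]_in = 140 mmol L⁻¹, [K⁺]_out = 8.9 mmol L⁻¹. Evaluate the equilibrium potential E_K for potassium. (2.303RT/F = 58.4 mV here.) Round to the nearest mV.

-70 mV

E = (58.4/z) · log₁₀([K⁺]_out/[K⁺]_in) with z = +1.
= (58.4/1) · log₁₀(8.9/140) = 58.40 · log₁₀(0.06357)
= 58.40 · (-1.1967) = -69.89 mV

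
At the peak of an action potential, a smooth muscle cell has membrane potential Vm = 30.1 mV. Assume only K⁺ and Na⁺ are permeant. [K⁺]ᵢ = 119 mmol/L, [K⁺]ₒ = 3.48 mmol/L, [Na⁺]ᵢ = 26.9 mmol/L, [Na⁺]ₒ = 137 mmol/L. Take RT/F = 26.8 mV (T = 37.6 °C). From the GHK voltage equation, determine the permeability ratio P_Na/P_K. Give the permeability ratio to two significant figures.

6.7

Let α = P_Na/P_K. GHK: Vm = 26.8·ln[(Kₒ + α·Naₒ)/(Kᵢ + α·Naᵢ)].
e^(Vm/26.8) = e^(30.1/26.8) = 3.0745
So 3.0745·(Kᵢ + α·Naᵢ) = Kₒ + α·Naₒ → α = (3.0745·119.0 − 3.48) / (137.0 − 3.0745·26.9)
α = (365.9 − 3.48) / (137.0 − 82.7) = 362.4/54.3 = 6.674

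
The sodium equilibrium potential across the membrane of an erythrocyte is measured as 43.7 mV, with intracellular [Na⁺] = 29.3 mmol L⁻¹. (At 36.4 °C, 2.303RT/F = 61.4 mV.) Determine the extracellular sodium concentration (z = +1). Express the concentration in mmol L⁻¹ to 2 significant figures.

150 mmol L⁻¹

Nernst: E = (61.4/1) · log₁₀([out]/[in]), so log₁₀([out]/[in]) = 43.7 × 1 / 61.4 = 0.7117.
[out]/[in] = 10^(0.7117) = 5.149.
[out] = 5.149 × 29.3 = 150.9 mmol L⁻¹.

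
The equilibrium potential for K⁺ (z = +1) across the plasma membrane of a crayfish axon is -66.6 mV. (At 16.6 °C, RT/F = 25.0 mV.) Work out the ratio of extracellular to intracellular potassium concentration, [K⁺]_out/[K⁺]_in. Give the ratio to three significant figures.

ln([out]/[in]) = E·z/(25.0) = -66.6 × 1 / 25.0 = -2.6640
[out]/[in] = e^(-2.6640) = 0.06967

0.0697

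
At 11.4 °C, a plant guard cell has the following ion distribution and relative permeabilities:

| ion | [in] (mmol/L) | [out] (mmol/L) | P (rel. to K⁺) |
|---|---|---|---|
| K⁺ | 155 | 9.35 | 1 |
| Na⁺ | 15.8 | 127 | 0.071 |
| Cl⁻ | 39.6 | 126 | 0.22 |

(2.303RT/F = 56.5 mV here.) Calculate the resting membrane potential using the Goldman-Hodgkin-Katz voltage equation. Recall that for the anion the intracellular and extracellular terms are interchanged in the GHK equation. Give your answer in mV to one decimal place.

-47.0 mV

Vm = 56.5 · log₁₀[(Σ P·[cation]ₒ + Σ P·[anion]ᵢ) / (Σ P·[cation]ᵢ + Σ P·[anion]ₒ)]
Numerator = 1×9.35 + 0.071×127 + 0.22×39.6 = 27.08
Denominator = 1×155 + 0.071×15.8 + 0.22×126 = 183.8
Vm = 56.5 · log₁₀(0.1473) = 56.5 × (-0.8318) = -47.00 mV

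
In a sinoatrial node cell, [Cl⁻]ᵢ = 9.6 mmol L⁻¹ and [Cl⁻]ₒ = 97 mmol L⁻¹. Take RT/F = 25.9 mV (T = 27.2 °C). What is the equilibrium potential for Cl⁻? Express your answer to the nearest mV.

E = (25.9/z) · ln([Cl⁻]_out/[Cl⁻]_in) with z = -1.
For an anion, dividing by z = -1 reverses the sign.
= (25.9/-1) · ln(97/9.6) = -25.90 · ln(10.1)
= -25.90 · (2.3129) = -59.91 mV

-60 mV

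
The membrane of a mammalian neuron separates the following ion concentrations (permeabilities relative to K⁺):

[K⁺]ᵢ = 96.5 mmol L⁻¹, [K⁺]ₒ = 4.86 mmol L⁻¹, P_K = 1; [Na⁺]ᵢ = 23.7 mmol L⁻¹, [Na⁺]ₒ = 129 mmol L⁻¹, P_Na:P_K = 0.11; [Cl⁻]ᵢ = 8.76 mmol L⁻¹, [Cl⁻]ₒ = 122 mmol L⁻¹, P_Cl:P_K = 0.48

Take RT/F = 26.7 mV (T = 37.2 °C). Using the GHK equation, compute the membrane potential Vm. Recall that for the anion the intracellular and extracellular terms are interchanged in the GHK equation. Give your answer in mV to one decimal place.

-51.1 mV

Vm = 26.7 · ln[(Σ P·[cation]ₒ + Σ P·[anion]ᵢ) / (Σ P·[cation]ᵢ + Σ P·[anion]ₒ)]
Numerator = 1×4.86 + 0.11×129 + 0.48×8.76 = 23.25
Denominator = 1×96.5 + 0.11×23.7 + 0.48×122 = 157.7
Vm = 26.7 · ln(0.14749) = 26.7 × (-1.9140) = -51.10 mV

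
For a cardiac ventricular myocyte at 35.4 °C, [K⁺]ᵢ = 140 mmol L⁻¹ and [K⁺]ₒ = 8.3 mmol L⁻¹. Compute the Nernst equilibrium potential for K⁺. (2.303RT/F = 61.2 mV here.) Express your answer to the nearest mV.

E = (61.2/z) · log₁₀([K⁺]_out/[K⁺]_in) with z = +1.
= (61.2/1) · log₁₀(8.3/140) = 61.20 · log₁₀(0.05929)
= 61.20 · (-1.2270) = -75.10 mV

-75 mV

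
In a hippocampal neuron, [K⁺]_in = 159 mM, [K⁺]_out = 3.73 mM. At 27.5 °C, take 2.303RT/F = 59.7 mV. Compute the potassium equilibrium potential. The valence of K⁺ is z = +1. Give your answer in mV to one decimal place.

E = (59.7/z) · log₁₀([K⁺]_out/[K⁺]_in) with z = +1.
= (59.7/1) · log₁₀(3.73/159) = 59.70 · log₁₀(0.02346)
= 59.70 · (-1.6297) = -97.29 mV

-97.3 mV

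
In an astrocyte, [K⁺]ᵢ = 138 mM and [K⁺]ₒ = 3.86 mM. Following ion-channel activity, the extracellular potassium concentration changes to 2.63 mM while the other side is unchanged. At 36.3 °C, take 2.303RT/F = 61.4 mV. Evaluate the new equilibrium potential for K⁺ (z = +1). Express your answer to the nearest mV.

-106 mV

After the shift: [K⁺]_out = 2.63, [K⁺]_in = 138 mM.
E_new = (61.4/1)·log₁₀(2.63/138) = 61.40 · (-1.7199) = -105.60 mV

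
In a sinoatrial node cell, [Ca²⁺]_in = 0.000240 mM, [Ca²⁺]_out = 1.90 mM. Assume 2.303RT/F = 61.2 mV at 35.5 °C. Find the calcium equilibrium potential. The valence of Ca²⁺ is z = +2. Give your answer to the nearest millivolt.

E = (61.2/z) · log₁₀([Ca²⁺]_out/[Ca²⁺]_in) with z = +2.
= (61.2/2) · log₁₀(1.90/0.000240) = 30.60 · log₁₀(7917)
= 30.60 · (3.8985) = 119.30 mV

119 mV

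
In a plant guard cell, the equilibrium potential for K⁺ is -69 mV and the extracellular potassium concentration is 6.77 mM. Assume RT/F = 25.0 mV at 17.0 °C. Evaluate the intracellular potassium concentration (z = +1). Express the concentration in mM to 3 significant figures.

Nernst: E = (25.0/1) · ln([out]/[in]), so ln([out]/[in]) = -69.0 × 1 / 25.0 = -2.7600.
[out]/[in] = e^(-2.7600) = 0.06329.
[in] = 6.77 / 0.06329 = 107 mM.

107 mM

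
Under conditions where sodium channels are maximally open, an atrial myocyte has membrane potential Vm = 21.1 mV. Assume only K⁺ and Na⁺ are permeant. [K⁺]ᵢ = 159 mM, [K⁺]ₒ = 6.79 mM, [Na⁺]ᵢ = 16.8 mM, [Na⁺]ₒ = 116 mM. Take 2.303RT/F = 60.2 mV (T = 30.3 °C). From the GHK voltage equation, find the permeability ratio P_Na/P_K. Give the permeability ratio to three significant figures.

4.46

Let α = P_Na/P_K. GHK: Vm = 60.2·log₁₀[(Kₒ + α·Naₒ)/(Kᵢ + α·Naᵢ)].
10^(Vm/60.2) = 10^(21.1/60.2) = 2.2413
So 2.2413·(Kᵢ + α·Naᵢ) = Kₒ + α·Naₒ → α = (2.2413·159.0 − 6.79) / (116.0 − 2.2413·16.8)
α = (356.4 − 6.79) / (116.0 − 37.65) = 349.6/78.35 = 4.462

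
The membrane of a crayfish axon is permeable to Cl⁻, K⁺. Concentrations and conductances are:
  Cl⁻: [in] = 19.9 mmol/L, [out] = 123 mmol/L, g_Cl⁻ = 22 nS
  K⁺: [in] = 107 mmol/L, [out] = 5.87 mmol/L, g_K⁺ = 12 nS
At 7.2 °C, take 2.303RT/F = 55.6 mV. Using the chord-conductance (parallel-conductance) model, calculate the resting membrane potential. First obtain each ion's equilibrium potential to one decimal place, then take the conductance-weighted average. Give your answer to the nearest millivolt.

E_Cl⁻ = (55.6/-1)·log₁₀(123/19.9) = -44.0 mV
E_K⁺ = (55.6/1)·log₁₀(5.87/107) = -70.1 mV
Vm = (Σ gᵢEᵢ)/(Σ gᵢ) = (22·-44.0 + 12·-70.1) / (22 + 12)
= -1809.20 / 34 = -53.21 mV

-53 mV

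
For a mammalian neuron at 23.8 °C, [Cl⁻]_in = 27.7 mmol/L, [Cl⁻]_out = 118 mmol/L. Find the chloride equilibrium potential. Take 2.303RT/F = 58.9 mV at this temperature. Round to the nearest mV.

-37 mV

E = (58.9/z) · log₁₀([Cl⁻]_out/[Cl⁻]_in) with z = -1.
For an anion, dividing by z = -1 reverses the sign.
= (58.9/-1) · log₁₀(118/27.7) = -58.90 · log₁₀(4.26)
= -58.90 · (0.6294) = -37.07 mV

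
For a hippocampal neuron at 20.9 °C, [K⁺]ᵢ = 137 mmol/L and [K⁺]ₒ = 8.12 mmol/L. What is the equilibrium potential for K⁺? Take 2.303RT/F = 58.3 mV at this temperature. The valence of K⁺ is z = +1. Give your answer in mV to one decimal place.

E = (58.3/z) · log₁₀([K⁺]_out/[K⁺]_in) with z = +1.
= (58.3/1) · log₁₀(8.12/137) = 58.30 · log₁₀(0.05927)
= 58.30 · (-1.2272) = -71.54 mV

-71.5 mV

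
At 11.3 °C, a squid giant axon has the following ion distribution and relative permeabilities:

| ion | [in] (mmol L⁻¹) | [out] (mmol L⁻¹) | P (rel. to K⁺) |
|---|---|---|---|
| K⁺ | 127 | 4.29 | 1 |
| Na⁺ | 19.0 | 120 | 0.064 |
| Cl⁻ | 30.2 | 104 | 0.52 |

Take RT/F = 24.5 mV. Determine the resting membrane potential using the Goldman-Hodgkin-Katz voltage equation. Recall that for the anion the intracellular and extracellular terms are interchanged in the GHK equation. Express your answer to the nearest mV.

-46 mV

Vm = 24.5 · ln[(Σ P·[cation]ₒ + Σ P·[anion]ᵢ) / (Σ P·[cation]ᵢ + Σ P·[anion]ₒ)]
Numerator = 1×4.29 + 0.064×120 + 0.52×30.2 = 27.67
Denominator = 1×127 + 0.064×19.0 + 0.52×104 = 182.3
Vm = 24.5 · ln(0.15181) = 24.5 × (-1.8851) = -46.19 mV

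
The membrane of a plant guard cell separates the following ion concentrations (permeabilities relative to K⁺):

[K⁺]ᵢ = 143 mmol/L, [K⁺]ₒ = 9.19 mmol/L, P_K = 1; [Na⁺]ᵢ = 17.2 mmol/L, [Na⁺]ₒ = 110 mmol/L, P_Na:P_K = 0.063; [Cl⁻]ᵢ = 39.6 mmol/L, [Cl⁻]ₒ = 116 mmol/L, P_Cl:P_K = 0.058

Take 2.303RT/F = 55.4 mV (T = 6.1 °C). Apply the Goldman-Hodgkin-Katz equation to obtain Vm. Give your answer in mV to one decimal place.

Vm = 55.4 · log₁₀[(Σ P·[cation]ₒ + Σ P·[anion]ᵢ) / (Σ P·[cation]ᵢ + Σ P·[anion]ₒ)]
Numerator = 1×9.19 + 0.063×110 + 0.058×39.6 = 18.42
Denominator = 1×143 + 0.063×17.2 + 0.058×116 = 150.8
Vm = 55.4 · log₁₀(0.12212) = 55.4 × (-0.9132) = -50.59 mV

-50.6 mV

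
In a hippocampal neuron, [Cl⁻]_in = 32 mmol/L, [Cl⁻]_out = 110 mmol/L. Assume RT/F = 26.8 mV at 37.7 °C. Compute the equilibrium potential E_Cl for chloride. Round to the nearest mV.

E = (26.8/z) · ln([Cl⁻]_out/[Cl⁻]_in) with z = -1.
For an anion, dividing by z = -1 reverses the sign.
= (26.8/-1) · ln(110/32) = -26.80 · ln(3.438)
= -26.80 · (1.2347) = -33.09 mV

-33 mV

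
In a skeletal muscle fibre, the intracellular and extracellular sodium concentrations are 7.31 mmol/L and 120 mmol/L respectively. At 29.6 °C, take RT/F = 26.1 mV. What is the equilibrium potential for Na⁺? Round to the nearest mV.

73 mV

E = (26.1/z) · ln([Na⁺]_out/[Na⁺]_in) with z = +1.
= (26.1/1) · ln(120/7.31) = 26.10 · ln(16.42)
= 26.10 · (2.7982) = 73.03 mV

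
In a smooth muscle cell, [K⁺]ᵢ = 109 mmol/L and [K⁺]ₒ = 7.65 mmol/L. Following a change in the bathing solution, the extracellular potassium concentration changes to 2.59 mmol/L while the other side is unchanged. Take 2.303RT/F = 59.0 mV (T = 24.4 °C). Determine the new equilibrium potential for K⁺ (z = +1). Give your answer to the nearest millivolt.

-96 mV

After the shift: [K⁺]_out = 2.59, [K⁺]_in = 109 mmol/L.
E_new = (59.0/1)·log₁₀(2.59/109) = 59.00 · (-1.6241) = -95.82 mV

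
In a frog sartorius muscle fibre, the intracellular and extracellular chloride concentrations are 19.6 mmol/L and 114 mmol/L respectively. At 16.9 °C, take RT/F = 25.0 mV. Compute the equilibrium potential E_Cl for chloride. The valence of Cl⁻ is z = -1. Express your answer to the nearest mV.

-44 mV

E = (25.0/z) · ln([Cl⁻]_out/[Cl⁻]_in) with z = -1.
For an anion, dividing by z = -1 reverses the sign.
= (25.0/-1) · ln(114/19.6) = -25.00 · ln(5.816)
= -25.00 · (1.7607) = -44.02 mV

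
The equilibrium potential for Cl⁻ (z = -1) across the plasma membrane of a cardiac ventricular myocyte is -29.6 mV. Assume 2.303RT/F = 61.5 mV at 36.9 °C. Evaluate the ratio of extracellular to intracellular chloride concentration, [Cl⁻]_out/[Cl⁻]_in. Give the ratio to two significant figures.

log₁₀([out]/[in]) = E·z/(61.5) = -29.6 × -1 / 61.5 = 0.4813
[out]/[in] = 10^(0.4813) = 3.029

3.0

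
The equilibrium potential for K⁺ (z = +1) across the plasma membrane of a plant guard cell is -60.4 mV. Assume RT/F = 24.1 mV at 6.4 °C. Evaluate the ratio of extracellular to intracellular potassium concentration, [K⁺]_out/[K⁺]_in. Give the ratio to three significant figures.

ln([out]/[in]) = E·z/(24.1) = -60.4 × 1 / 24.1 = -2.5062
[out]/[in] = e^(-2.5062) = 0.08158

0.0816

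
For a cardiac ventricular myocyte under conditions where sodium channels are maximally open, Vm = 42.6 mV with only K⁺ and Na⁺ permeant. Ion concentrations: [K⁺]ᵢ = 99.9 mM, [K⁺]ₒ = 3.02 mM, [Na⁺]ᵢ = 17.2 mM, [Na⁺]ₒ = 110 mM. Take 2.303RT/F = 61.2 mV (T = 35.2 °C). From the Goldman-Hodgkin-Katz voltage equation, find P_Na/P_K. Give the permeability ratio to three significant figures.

Let α = P_Na/P_K. GHK: Vm = 61.2·log₁₀[(Kₒ + α·Naₒ)/(Kᵢ + α·Naᵢ)].
10^(Vm/61.2) = 10^(42.6/61.2) = 4.9668
So 4.9668·(Kᵢ + α·Naᵢ) = Kₒ + α·Naₒ → α = (4.9668·99.9 − 3.02) / (110.0 − 4.9668·17.2)
α = (496.2 − 3.02) / (110.0 − 85.43) = 493.2/24.57 = 20.07

20.1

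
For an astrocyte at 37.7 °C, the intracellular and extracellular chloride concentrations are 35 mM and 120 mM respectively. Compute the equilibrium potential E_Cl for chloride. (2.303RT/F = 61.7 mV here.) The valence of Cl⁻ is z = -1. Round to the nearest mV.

-33 mV

E = (61.7/z) · log₁₀([Cl⁻]_out/[Cl⁻]_in) with z = -1.
For an anion, dividing by z = -1 reverses the sign.
= (61.7/-1) · log₁₀(120/35) = -61.70 · log₁₀(3.429)
= -61.70 · (0.5351) = -33.02 mV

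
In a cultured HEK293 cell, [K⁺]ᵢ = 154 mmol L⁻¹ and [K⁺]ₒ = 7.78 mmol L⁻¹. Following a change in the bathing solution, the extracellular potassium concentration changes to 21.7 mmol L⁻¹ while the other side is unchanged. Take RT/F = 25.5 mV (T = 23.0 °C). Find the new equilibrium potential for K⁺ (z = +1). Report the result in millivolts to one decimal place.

After the shift: [K⁺]_out = 21.7, [K⁺]_in = 154 mmol L⁻¹.
E_new = (25.5/1)·ln(21.7/154) = 25.50 · (-1.9596) = -49.97 mV

-50.0 mV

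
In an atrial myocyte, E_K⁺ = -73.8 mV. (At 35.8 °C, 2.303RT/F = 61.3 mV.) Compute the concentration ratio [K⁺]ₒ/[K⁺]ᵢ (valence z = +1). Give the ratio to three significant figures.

0.0625

log₁₀([out]/[in]) = E·z/(61.3) = -73.8 × 1 / 61.3 = -1.2039
[out]/[in] = 10^(-1.2039) = 0.06253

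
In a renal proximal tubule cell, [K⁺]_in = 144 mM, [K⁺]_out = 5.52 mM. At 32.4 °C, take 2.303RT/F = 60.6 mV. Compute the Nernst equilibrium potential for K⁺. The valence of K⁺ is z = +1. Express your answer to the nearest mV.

-86 mV

E = (60.6/z) · log₁₀([K⁺]_out/[K⁺]_in) with z = +1.
= (60.6/1) · log₁₀(5.52/144) = 60.60 · log₁₀(0.03833)
= 60.60 · (-1.4164) = -85.84 mV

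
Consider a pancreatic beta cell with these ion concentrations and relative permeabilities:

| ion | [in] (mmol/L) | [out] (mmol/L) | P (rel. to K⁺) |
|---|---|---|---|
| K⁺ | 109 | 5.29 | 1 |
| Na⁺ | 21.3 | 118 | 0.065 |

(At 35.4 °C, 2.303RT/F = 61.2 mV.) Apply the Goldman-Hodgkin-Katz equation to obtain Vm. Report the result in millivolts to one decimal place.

-56.9 mV

Vm = 61.2 · log₁₀[(Σ P·[cation]ₒ + Σ P·[anion]ᵢ) / (Σ P·[cation]ᵢ + Σ P·[anion]ₒ)]
Numerator = 1×5.29 + 0.065×118 = 12.96
Denominator = 1×109 + 0.065×21.3 = 110.4
Vm = 61.2 · log₁₀(0.11741) = 61.2 × (-0.9303) = -56.93 mV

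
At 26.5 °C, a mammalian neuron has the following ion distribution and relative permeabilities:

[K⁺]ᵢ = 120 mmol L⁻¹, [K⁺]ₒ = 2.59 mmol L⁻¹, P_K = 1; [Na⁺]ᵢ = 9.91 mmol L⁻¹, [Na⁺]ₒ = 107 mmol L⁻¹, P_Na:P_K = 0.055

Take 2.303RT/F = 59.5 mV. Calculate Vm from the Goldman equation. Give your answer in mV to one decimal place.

Vm = 59.5 · log₁₀[(Σ P·[cation]ₒ + Σ P·[anion]ᵢ) / (Σ P·[cation]ᵢ + Σ P·[anion]ₒ)]
Numerator = 1×2.59 + 0.055×107 = 8.475
Denominator = 1×120 + 0.055×9.91 = 120.5
Vm = 59.5 · log₁₀(0.070306) = 59.5 × (-1.1530) = -68.60 mV

-68.6 mV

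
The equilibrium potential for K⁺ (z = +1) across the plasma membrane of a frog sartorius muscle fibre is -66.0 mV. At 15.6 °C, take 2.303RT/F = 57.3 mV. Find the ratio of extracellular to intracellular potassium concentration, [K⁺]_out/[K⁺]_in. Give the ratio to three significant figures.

0.0705

log₁₀([out]/[in]) = E·z/(57.3) = -66.0 × 1 / 57.3 = -1.1518
[out]/[in] = 10^(-1.1518) = 0.0705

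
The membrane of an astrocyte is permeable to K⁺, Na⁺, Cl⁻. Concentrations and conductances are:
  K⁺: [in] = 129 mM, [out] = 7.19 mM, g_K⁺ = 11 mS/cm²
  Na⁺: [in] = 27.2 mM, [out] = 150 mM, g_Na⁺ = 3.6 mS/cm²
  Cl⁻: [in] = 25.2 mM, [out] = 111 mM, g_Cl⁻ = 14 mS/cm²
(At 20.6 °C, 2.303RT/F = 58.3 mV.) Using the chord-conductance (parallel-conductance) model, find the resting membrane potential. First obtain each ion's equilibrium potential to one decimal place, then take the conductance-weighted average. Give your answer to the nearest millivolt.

-41 mV

E_K⁺ = (58.3/1)·log₁₀(7.19/129) = -73.1 mV
E_Na⁺ = (58.3/1)·log₁₀(150/27.2) = 43.2 mV
E_Cl⁻ = (58.3/-1)·log₁₀(111/25.2) = -37.5 mV
Vm = (Σ gᵢEᵢ)/(Σ gᵢ) = (11·-73.1 + 3.6·43.2 + 14·-37.5) / (11 + 3.6 + 14)
= -1173.58 / 28.6 = -41.03 mV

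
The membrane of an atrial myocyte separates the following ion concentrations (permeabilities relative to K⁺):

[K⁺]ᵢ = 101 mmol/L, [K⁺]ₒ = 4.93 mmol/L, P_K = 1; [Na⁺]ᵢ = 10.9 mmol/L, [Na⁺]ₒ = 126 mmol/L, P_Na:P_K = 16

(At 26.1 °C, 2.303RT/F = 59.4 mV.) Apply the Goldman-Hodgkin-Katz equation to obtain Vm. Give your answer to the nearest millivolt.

51 mV

Vm = 59.4 · log₁₀[(Σ P·[cation]ₒ + Σ P·[anion]ᵢ) / (Σ P·[cation]ᵢ + Σ P·[anion]ₒ)]
Numerator = 1×4.93 + 16×126 = 2021
Denominator = 1×101 + 16×10.9 = 275.4
Vm = 59.4 · log₁₀(7.3382) = 59.4 × (0.8656) = 51.42 mV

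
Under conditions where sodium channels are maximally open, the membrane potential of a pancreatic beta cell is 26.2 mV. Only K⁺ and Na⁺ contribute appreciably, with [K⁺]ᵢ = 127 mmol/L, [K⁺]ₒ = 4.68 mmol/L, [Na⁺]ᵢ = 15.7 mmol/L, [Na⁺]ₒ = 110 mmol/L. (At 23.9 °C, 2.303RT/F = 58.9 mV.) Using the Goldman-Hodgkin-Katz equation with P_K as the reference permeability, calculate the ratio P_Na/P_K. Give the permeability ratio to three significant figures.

Let α = P_Na/P_K. GHK: Vm = 58.9·log₁₀[(Kₒ + α·Naₒ)/(Kᵢ + α·Naᵢ)].
10^(Vm/58.9) = 10^(26.2/58.9) = 2.785
So 2.785·(Kᵢ + α·Naᵢ) = Kₒ + α·Naₒ → α = (2.785·127.0 − 4.68) / (110.0 − 2.785·15.7)
α = (353.7 − 4.68) / (110.0 − 43.72) = 349/66.28 = 5.266

5.27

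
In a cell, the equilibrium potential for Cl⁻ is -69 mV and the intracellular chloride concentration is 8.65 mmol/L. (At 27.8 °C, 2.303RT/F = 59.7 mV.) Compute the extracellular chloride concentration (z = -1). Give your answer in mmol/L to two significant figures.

120 mmol/L

Nernst: E = (59.7/-1) · log₁₀([out]/[in]), so log₁₀([out]/[in]) = -69.0 × -1 / 59.7 = 1.1558.
[out]/[in] = 10^(1.1558) = 14.31.
[out] = 14.31 × 8.65 = 123.8 mmol/L.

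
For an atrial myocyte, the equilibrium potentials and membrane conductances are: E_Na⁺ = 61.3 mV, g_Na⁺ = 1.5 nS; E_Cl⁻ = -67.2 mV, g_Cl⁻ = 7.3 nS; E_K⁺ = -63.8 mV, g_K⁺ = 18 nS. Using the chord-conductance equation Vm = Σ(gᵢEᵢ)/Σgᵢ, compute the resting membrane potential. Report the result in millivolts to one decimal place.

Σ gᵢEᵢ = 1.5·(61.3) + 7.3·(-67.2) + 18·(-63.8) = -1547.01
Σ gᵢ = 1.5 + 7.3 + 18 = 26.8
Vm = -1547.01 / 26.8 = -57.72 mV

-57.7 mV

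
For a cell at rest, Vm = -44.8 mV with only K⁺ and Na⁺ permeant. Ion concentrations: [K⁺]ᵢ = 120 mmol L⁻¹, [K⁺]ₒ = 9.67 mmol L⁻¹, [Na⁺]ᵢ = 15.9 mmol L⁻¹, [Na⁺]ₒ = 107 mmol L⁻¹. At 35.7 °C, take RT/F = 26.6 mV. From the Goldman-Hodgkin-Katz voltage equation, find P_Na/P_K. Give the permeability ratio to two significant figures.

0.12

Let α = P_Na/P_K. GHK: Vm = 26.6·ln[(Kₒ + α·Naₒ)/(Kᵢ + α·Naᵢ)].
e^(Vm/26.6) = e^(-44.8/26.6) = 0.18559
So 0.18559·(Kᵢ + α·Naᵢ) = Kₒ + α·Naₒ → α = (0.18559·120.0 − 9.67) / (107.0 − 0.18559·15.9)
α = (22.27 − 9.67) / (107.0 − 2.951) = 12.6/104 = 0.1211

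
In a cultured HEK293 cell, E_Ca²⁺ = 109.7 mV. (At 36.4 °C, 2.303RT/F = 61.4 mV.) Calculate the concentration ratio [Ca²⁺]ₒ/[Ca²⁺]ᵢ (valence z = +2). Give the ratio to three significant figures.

log₁₀([out]/[in]) = E·z/(61.4) = 109.7 × 2 / 61.4 = 3.5733
[out]/[in] = 10^(3.5733) = 3744

3740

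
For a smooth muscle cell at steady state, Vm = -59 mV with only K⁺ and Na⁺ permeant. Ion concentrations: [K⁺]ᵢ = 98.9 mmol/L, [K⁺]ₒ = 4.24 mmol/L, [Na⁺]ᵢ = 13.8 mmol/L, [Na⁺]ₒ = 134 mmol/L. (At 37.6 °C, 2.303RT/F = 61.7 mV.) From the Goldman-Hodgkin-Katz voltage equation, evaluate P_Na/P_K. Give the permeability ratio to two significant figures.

0.051

Let α = P_Na/P_K. GHK: Vm = 61.7·log₁₀[(Kₒ + α·Naₒ)/(Kᵢ + α·Naᵢ)].
10^(Vm/61.7) = 10^(-59.0/61.7) = 0.1106
So 0.1106·(Kᵢ + α·Naᵢ) = Kₒ + α·Naₒ → α = (0.1106·98.9 − 4.24) / (134.0 − 0.1106·13.8)
α = (10.94 − 4.24) / (134.0 − 1.526) = 6.698/132.5 = 0.05056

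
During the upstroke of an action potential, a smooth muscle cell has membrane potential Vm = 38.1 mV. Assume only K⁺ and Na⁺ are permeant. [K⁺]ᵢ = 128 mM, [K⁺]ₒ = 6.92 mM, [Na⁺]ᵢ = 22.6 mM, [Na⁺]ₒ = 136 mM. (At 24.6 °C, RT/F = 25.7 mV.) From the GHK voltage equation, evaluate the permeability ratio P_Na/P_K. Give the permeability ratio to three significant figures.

15.3

Let α = P_Na/P_K. GHK: Vm = 25.7·ln[(Kₒ + α·Naₒ)/(Kᵢ + α·Naᵢ)].
e^(Vm/25.7) = e^(38.1/25.7) = 4.4039
So 4.4039·(Kᵢ + α·Naᵢ) = Kₒ + α·Naₒ → α = (4.4039·128.0 − 6.92) / (136.0 − 4.4039·22.6)
α = (563.7 − 6.92) / (136.0 − 99.53) = 556.8/36.47 = 15.27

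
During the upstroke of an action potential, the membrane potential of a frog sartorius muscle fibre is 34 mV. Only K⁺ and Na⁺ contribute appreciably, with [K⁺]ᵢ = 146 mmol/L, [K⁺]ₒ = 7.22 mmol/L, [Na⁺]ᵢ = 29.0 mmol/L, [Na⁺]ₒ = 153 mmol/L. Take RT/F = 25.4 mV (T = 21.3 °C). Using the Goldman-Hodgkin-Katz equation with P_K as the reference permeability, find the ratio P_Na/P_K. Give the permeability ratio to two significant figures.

13

Let α = P_Na/P_K. GHK: Vm = 25.4·ln[(Kₒ + α·Naₒ)/(Kᵢ + α·Naᵢ)].
e^(Vm/25.4) = e^(34.0/25.4) = 3.8136
So 3.8136·(Kᵢ + α·Naᵢ) = Kₒ + α·Naₒ → α = (3.8136·146.0 − 7.22) / (153.0 − 3.8136·29.0)
α = (556.8 − 7.22) / (153.0 − 110.6) = 549.6/42.4 = 12.96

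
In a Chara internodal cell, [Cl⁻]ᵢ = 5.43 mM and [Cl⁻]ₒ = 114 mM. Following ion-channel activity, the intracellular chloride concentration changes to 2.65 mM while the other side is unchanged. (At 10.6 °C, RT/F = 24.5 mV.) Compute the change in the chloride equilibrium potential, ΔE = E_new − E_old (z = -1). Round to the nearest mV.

-18 mV

E_old = (24.5/-1)·ln(114/5.43) = -74.58 mV
E_new = (24.5/-1)·ln(114/2.65) = -92.16 mV
ΔE = -92.16 − (-74.58) = -17.58 mV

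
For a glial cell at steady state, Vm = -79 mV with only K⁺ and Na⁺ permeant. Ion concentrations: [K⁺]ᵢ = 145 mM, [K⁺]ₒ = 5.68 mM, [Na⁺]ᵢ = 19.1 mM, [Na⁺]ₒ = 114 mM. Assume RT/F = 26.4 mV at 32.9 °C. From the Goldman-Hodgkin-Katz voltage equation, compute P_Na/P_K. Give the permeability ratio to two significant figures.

Let α = P_Na/P_K. GHK: Vm = 26.4·ln[(Kₒ + α·Naₒ)/(Kᵢ + α·Naᵢ)].
e^(Vm/26.4) = e^(-79.0/26.4) = 0.050166
So 0.050166·(Kᵢ + α·Naᵢ) = Kₒ + α·Naₒ → α = (0.050166·145.0 − 5.68) / (114.0 − 0.050166·19.1)
α = (7.274 − 5.68) / (114.0 − 0.9582) = 1.594/113 = 0.0141

0.014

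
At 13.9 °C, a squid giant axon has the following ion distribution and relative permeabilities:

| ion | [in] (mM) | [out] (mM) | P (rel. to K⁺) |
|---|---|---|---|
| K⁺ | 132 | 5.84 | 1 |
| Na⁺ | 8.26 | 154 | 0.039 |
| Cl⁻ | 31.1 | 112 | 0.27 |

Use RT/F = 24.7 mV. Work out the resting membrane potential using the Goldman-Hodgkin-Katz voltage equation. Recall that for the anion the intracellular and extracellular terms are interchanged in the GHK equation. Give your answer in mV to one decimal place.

-51.5 mV

Vm = 24.7 · ln[(Σ P·[cation]ₒ + Σ P·[anion]ᵢ) / (Σ P·[cation]ᵢ + Σ P·[anion]ₒ)]
Numerator = 1×5.84 + 0.039×154 + 0.27×31.1 = 20.24
Denominator = 1×132 + 0.039×8.26 + 0.27×112 = 162.6
Vm = 24.7 · ln(0.12452) = 24.7 × (-2.0833) = -51.46 mV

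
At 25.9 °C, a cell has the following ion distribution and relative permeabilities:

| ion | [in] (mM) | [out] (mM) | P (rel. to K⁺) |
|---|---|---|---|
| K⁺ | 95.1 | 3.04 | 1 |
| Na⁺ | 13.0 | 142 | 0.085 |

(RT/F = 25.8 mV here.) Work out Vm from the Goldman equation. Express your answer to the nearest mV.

Vm = 25.8 · ln[(Σ P·[cation]ₒ + Σ P·[anion]ᵢ) / (Σ P·[cation]ᵢ + Σ P·[anion]ₒ)]
Numerator = 1×3.04 + 0.085×142 = 15.11
Denominator = 1×95.1 + 0.085×13.0 = 96.2
Vm = 25.8 · ln(0.15706) = 25.8 × (-1.8511) = -47.76 mV

-48 mV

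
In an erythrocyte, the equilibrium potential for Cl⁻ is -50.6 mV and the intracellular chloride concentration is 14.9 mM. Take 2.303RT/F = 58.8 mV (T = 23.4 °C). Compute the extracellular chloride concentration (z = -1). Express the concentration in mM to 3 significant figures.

108 mM

Nernst: E = (58.8/-1) · log₁₀([out]/[in]), so log₁₀([out]/[in]) = -50.6 × -1 / 58.8 = 0.8605.
[out]/[in] = 10^(0.8605) = 7.253.
[out] = 7.253 × 14.9 = 108.1 mM.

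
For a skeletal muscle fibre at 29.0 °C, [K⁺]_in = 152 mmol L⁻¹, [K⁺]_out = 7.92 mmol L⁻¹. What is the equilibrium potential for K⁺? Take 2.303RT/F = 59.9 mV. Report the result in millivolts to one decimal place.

-76.9 mV

E = (59.9/z) · log₁₀([K⁺]_out/[K⁺]_in) with z = +1.
= (59.9/1) · log₁₀(7.92/152) = 59.90 · log₁₀(0.05211)
= 59.90 · (-1.2831) = -76.86 mV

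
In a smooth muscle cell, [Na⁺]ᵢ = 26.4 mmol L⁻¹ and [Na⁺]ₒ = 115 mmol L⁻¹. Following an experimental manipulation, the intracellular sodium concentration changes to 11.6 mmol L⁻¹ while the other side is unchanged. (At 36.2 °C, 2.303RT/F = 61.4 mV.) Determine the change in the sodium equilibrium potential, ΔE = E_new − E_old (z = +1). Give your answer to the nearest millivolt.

22 mV

E_old = (61.4/1)·log₁₀(115/26.4) = 39.24 mV
E_new = (61.4/1)·log₁₀(115/11.6) = 61.17 mV
ΔE = 61.17 − (39.24) = 21.93 mV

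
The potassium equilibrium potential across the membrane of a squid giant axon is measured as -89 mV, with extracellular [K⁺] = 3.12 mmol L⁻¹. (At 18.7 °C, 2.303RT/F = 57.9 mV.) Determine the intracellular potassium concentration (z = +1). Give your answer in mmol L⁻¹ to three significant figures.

107 mmol L⁻¹

Nernst: E = (57.9/1) · log₁₀([out]/[in]), so log₁₀([out]/[in]) = -89.0 × 1 / 57.9 = -1.5371.
[out]/[in] = 10^(-1.5371) = 0.02903.
[in] = 3.12 / 0.02903 = 107.5 mmol L⁻¹.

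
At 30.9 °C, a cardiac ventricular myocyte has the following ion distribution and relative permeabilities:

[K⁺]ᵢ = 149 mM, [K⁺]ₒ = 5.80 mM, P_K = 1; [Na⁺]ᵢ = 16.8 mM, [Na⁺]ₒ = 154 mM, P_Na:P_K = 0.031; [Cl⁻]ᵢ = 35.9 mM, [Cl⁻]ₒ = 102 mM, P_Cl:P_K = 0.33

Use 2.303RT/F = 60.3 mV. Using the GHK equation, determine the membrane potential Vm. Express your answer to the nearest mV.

-55 mV

Vm = 60.3 · log₁₀[(Σ P·[cation]ₒ + Σ P·[anion]ᵢ) / (Σ P·[cation]ᵢ + Σ P·[anion]ₒ)]
Numerator = 1×5.80 + 0.031×154 + 0.33×35.9 = 22.42
Denominator = 1×149 + 0.031×16.8 + 0.33×102 = 183.2
Vm = 60.3 · log₁₀(0.1224) = 60.3 × (-0.9122) = -55.01 mV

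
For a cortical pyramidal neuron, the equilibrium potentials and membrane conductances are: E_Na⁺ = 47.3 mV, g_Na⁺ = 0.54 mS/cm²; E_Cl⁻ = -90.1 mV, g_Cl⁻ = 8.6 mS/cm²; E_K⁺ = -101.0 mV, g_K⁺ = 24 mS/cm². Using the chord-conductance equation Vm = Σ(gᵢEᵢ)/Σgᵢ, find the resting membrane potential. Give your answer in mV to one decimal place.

-95.8 mV

Σ gᵢEᵢ = 0.54·(47.3) + 8.6·(-90.1) + 24·(-101.0) = -3173.32
Σ gᵢ = 0.54 + 8.6 + 24 = 33.14
Vm = -3173.32 / 33.14 = -95.75 mV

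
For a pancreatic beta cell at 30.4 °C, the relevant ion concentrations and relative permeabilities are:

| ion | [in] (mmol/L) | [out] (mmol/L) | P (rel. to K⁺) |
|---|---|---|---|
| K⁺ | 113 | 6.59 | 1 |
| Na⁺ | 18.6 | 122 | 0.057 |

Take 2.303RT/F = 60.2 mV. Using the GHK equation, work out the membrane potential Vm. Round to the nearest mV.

-56 mV

Vm = 60.2 · log₁₀[(Σ P·[cation]ₒ + Σ P·[anion]ᵢ) / (Σ P·[cation]ᵢ + Σ P·[anion]ₒ)]
Numerator = 1×6.59 + 0.057×122 = 13.54
Denominator = 1×113 + 0.057×18.6 = 114.1
Vm = 60.2 · log₁₀(0.11874) = 60.2 × (-0.9254) = -55.71 mV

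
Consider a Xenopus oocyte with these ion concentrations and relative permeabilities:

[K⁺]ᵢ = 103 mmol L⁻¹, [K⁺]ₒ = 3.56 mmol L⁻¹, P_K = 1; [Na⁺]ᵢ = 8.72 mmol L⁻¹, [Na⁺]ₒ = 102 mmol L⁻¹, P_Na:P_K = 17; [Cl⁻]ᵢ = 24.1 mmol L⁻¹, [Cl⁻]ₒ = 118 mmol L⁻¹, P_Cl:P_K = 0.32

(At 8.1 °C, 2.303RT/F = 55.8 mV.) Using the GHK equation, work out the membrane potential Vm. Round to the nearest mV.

Vm = 55.8 · log₁₀[(Σ P·[cation]ₒ + Σ P·[anion]ᵢ) / (Σ P·[cation]ᵢ + Σ P·[anion]ₒ)]
Numerator = 1×3.56 + 17×102 + 0.32×24.1 = 1745
Denominator = 1×103 + 17×8.72 + 0.32×118 = 289
Vm = 55.8 · log₁₀(6.039) = 55.8 × (0.7810) = 43.58 mV

44 mV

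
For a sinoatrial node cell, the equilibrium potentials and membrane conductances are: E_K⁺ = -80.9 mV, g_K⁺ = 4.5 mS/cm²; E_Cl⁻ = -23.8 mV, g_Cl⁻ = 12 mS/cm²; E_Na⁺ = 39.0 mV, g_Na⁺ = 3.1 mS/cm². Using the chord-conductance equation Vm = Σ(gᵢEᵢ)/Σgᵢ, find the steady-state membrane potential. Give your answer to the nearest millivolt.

Σ gᵢEᵢ = 4.5·(-80.9) + 12·(-23.8) + 3.1·(39.0) = -528.75
Σ gᵢ = 4.5 + 12 + 3.1 = 19.6
Vm = -528.75 / 19.6 = -26.98 mV

-27 mV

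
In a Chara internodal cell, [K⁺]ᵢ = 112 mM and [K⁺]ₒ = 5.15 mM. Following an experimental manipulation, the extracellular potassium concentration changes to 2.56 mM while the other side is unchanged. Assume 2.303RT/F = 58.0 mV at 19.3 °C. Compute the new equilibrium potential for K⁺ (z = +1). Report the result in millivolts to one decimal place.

-95.2 mV

After the shift: [K⁺]_out = 2.56, [K⁺]_in = 112 mM.
E_new = (58.0/1)·log₁₀(2.56/112) = 58.00 · (-1.6410) = -95.18 mV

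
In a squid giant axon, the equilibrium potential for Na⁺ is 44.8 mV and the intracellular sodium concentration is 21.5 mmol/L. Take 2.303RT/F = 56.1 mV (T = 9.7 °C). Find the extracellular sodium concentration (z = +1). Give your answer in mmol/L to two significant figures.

140 mmol/L

Nernst: E = (56.1/1) · log₁₀([out]/[in]), so log₁₀([out]/[in]) = 44.8 × 1 / 56.1 = 0.7986.
[out]/[in] = 10^(0.7986) = 6.289.
[out] = 6.289 × 21.5 = 135.2 mmol/L.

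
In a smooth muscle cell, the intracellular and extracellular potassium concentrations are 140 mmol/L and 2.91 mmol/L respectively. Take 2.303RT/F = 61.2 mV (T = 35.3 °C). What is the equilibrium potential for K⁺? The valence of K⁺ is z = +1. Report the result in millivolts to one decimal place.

-103.0 mV

E = (61.2/z) · log₁₀([K⁺]_out/[K⁺]_in) with z = +1.
= (61.2/1) · log₁₀(2.91/140) = 61.20 · log₁₀(0.02079)
= 61.20 · (-1.6822) = -102.95 mV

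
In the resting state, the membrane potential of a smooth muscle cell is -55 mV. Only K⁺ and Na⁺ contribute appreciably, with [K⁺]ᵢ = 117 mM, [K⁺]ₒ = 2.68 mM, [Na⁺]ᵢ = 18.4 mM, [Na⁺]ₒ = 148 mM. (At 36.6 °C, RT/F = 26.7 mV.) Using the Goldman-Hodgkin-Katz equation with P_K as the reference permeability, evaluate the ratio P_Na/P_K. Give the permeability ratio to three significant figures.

0.0840

Let α = P_Na/P_K. GHK: Vm = 26.7·ln[(Kₒ + α·Naₒ)/(Kᵢ + α·Naᵢ)].
e^(Vm/26.7) = e^(-55.0/26.7) = 0.12746
So 0.12746·(Kᵢ + α·Naᵢ) = Kₒ + α·Naₒ → α = (0.12746·117.0 − 2.68) / (148.0 − 0.12746·18.4)
α = (14.91 − 2.68) / (148.0 − 2.345) = 12.23/145.7 = 0.08399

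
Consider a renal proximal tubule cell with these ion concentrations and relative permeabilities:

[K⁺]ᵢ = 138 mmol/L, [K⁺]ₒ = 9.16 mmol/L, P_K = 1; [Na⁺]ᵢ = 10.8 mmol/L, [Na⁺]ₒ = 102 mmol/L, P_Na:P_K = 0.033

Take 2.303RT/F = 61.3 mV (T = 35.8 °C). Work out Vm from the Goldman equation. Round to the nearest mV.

-64 mV

Vm = 61.3 · log₁₀[(Σ P·[cation]ₒ + Σ P·[anion]ᵢ) / (Σ P·[cation]ᵢ + Σ P·[anion]ₒ)]
Numerator = 1×9.16 + 0.033×102 = 12.53
Denominator = 1×138 + 0.033×10.8 = 138.4
Vm = 61.3 · log₁₀(0.090534) = 61.3 × (-1.0432) = -63.95 mV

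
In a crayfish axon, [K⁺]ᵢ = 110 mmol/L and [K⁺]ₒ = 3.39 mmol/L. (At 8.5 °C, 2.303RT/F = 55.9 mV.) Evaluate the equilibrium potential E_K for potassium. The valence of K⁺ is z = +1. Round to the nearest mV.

E = (55.9/z) · log₁₀([K⁺]_out/[K⁺]_in) with z = +1.
= (55.9/1) · log₁₀(3.39/110) = 55.90 · log₁₀(0.03082)
= 55.90 · (-1.5112) = -84.48 mV

-84 mV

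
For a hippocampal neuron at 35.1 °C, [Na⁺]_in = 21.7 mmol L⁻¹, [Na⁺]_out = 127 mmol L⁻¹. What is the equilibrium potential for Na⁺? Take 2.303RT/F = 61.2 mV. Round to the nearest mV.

E = (61.2/z) · log₁₀([Na⁺]_out/[Na⁺]_in) with z = +1.
= (61.2/1) · log₁₀(127/21.7) = 61.20 · log₁₀(5.853)
= 61.20 · (0.7673) = 46.96 mV

47 mV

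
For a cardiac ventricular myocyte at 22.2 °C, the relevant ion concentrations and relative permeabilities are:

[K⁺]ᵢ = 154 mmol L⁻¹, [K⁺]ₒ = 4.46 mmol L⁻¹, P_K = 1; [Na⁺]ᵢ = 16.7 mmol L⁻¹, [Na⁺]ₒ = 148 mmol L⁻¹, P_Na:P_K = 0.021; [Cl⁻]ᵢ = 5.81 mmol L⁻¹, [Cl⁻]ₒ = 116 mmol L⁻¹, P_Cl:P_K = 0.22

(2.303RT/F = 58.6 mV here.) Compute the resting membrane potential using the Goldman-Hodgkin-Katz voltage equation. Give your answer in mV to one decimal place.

-76.7 mV

Vm = 58.6 · log₁₀[(Σ P·[cation]ₒ + Σ P·[anion]ᵢ) / (Σ P·[cation]ᵢ + Σ P·[anion]ₒ)]
Numerator = 1×4.46 + 0.021×148 + 0.22×5.81 = 8.846
Denominator = 1×154 + 0.021×16.7 + 0.22×116 = 179.9
Vm = 58.6 · log₁₀(0.049181) = 58.6 × (-1.3082) = -76.66 mV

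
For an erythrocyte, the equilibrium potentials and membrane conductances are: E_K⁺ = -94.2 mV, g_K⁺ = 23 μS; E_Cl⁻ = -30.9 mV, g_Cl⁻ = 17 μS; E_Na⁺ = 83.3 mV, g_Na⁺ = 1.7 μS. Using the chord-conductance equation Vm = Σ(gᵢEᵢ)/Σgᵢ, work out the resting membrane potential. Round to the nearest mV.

Σ gᵢEᵢ = 23·(-94.2) + 17·(-30.9) + 1.7·(83.3) = -2550.29
Σ gᵢ = 23 + 17 + 1.7 = 41.7
Vm = -2550.29 / 41.7 = -61.16 mV

-61 mV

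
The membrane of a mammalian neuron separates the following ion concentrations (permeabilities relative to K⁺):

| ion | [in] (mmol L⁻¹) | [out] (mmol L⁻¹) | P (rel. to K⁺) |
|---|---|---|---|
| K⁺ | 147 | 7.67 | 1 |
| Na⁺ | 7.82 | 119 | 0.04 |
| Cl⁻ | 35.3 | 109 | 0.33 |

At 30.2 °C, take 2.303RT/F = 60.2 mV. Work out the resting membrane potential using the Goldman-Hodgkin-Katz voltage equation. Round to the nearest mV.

-53 mV

Vm = 60.2 · log₁₀[(Σ P·[cation]ₒ + Σ P·[anion]ᵢ) / (Σ P·[cation]ᵢ + Σ P·[anion]ₒ)]
Numerator = 1×7.67 + 0.04×119 + 0.33×35.3 = 24.08
Denominator = 1×147 + 0.04×7.82 + 0.33×109 = 183.3
Vm = 60.2 · log₁₀(0.13138) = 60.2 × (-0.8815) = -53.07 mV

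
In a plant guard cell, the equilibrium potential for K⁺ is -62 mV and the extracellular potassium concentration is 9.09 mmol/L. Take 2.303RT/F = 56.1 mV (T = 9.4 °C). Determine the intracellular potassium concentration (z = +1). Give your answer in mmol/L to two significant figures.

120 mmol/L

Nernst: E = (56.1/1) · log₁₀([out]/[in]), so log₁₀([out]/[in]) = -62.0 × 1 / 56.1 = -1.1052.
[out]/[in] = 10^(-1.1052) = 0.07849.
[in] = 9.09 / 0.07849 = 115.8 mmol/L.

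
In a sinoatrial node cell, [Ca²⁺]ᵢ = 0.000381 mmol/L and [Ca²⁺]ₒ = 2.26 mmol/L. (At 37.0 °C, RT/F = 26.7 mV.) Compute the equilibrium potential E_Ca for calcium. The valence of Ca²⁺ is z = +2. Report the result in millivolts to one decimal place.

116.0 mV

E = (26.7/z) · ln([Ca²⁺]_out/[Ca²⁺]_in) with z = +2.
= (26.7/2) · ln(2.26/0.000381) = 13.35 · ln(5932)
= 13.35 · (8.6881) = 115.99 mV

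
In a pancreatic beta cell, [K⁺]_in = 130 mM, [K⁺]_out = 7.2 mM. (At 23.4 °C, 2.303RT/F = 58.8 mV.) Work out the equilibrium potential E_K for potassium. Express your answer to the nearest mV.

E = (58.8/z) · log₁₀([K⁺]_out/[K⁺]_in) with z = +1.
= (58.8/1) · log₁₀(7.2/130) = 58.80 · log₁₀(0.05538)
= 58.80 · (-1.2566) = -73.89 mV

-74 mV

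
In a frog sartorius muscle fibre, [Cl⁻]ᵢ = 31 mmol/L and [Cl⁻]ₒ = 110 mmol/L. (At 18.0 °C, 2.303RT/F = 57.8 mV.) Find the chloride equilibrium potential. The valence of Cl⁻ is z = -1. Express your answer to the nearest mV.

E = (57.8/z) · log₁₀([Cl⁻]_out/[Cl⁻]_in) with z = -1.
For an anion, dividing by z = -1 reverses the sign.
= (57.8/-1) · log₁₀(110/31) = -57.80 · log₁₀(3.548)
= -57.80 · (0.5500) = -31.79 mV

-32 mV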